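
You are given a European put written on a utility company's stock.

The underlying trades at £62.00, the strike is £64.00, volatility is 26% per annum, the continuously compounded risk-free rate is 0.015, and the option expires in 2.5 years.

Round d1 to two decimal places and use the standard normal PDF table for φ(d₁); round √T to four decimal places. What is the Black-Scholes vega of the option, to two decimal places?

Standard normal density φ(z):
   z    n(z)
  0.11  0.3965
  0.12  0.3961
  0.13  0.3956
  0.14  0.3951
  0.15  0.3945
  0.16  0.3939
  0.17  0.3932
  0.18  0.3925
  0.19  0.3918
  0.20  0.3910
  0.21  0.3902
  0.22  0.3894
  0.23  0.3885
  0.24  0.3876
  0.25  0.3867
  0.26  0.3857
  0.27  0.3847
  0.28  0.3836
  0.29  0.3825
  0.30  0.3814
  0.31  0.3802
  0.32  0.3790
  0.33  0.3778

38.17

σ√T = 0.26 × 1.5811 = 0.4111
d₁ = [ln(62/64) + (0.015 + 0.26²/2)·2.5] / 0.4111 = [-0.0317 + 0.1220] / 0.4111 = 0.2195 ⇒ 0.22
√T = √2.5 = 1.5811
φ(d₁) = φ(0.22) = 0.3894
vega = S·φ(d₁)·√T = 62·0.3894·1.5811 = 38.1722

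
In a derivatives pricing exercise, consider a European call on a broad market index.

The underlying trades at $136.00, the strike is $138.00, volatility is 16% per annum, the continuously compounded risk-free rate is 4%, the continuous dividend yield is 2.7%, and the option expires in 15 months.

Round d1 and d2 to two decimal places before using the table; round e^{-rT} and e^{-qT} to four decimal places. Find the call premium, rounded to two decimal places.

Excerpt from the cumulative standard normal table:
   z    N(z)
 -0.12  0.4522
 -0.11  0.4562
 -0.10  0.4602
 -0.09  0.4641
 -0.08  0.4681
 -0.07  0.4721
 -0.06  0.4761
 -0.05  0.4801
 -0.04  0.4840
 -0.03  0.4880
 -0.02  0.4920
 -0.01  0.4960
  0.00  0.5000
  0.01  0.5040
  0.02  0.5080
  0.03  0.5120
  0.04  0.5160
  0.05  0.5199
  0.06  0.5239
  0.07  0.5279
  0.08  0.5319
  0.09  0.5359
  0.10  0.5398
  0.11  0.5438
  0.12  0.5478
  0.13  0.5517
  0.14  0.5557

$9.53

σ√T = 0.16·√1.25 = 0.1789
d₁ = [ln(136/138) + (0.04 − 0.027 + 0.16²/2)·1.25] / 0.1789 = [-0.0146 + 0.0323] / 0.1789 = 0.0987 → 0.10
d₂ = d₁ − σ√T = 0.0987 − 0.1789 = -0.0802 → -0.08
exp(−qT) = exp(−0.027·1.25) = 0.9668;  exp(−rT) = exp(−0.04·1.25) = 0.9512
C = 136·0.9668·N(0.10) − 138·0.9512·N(-0.08) = 136·0.9668·0.5398 − 138·0.9512·0.4681 = 70.9755 − 61.4454 = 9.5301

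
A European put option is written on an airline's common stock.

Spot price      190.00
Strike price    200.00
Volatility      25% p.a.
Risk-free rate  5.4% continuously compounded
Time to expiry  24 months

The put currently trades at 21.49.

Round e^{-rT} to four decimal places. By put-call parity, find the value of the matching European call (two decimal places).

e^(−rT) = e^(−0.054·2) = 0.8976
Put-call parity: C − P = S − K·e^(−rT) = 190 − 200·0.8976 = 190 − 179.5200 = 10.4800
C = P + (C − P) = 21.49 + (10.4800) = 31.9700

31.97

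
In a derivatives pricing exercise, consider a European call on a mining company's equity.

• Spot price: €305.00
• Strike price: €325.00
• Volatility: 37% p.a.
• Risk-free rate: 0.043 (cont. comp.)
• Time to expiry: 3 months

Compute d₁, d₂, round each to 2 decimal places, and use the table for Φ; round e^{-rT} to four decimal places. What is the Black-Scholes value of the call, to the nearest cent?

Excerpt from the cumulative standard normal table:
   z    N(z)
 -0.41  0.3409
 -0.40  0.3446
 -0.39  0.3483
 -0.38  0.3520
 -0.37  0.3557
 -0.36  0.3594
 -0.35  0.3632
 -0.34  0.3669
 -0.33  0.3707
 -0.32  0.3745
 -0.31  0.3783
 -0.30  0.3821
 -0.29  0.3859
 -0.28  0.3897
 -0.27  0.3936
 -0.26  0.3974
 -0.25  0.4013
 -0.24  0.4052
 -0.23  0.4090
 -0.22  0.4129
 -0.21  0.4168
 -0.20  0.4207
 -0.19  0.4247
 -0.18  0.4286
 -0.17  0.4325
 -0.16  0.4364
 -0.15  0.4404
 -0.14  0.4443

€16.36

σ√T = 0.37·√0.25 = 0.1850
d₁ = [ln(305/325) + (0.043 + ½·0.37²)·0.25] / (σ√T) = (-0.0635 + 0.0279) / 0.1850 = -0.1927 ≈ -0.19
d₂ = -0.1927 − 0.1850 = -0.3777 ≈ -0.38
e^(−rT) = e^(−0.043·0.25) = 0.9893
C = 305·N(-0.19) − 325·0.9893·N(-0.38) = 305·0.4247 − 325·0.9893·0.3520 = 129.5335 − 113.1759 = 16.3576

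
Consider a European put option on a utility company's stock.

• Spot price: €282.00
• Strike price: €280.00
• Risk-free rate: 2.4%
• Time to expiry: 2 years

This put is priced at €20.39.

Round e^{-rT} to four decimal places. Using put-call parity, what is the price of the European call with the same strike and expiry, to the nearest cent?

exp(−rT) = exp(−0.024·2) = 0.9531
Put-call parity: C − P = S − K·e^(−rT) = 282 − 280·0.9531 = 282 − 266.8680 = 15.1320
C = P + (C − P) = 20.39 + (15.1320) = 35.5220

€35.52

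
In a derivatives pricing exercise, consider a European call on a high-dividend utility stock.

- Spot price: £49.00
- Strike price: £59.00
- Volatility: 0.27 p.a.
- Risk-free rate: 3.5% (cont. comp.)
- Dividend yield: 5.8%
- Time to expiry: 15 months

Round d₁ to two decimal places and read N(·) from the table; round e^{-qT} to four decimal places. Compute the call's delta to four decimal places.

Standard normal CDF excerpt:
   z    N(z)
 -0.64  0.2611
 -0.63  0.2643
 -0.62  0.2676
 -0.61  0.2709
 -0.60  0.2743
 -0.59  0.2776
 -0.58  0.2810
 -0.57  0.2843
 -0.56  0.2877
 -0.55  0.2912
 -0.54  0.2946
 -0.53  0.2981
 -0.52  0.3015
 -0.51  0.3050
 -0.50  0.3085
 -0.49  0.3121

0.2676

σ√T = 0.27 × 1.1180 = 0.3019
d₁ = [ln(49/59) + (0.035 − 0.058 + 0.27²/2)·1.25] / 0.3019 = [-0.1857 + 0.0168] / 0.3019 = -0.5595 ≈ -0.56
N(d₁) = N(-0.56) = 0.2877
Δ_call = exp(−qT)·N(d₁) = 0.9301·0.2877 = 0.2676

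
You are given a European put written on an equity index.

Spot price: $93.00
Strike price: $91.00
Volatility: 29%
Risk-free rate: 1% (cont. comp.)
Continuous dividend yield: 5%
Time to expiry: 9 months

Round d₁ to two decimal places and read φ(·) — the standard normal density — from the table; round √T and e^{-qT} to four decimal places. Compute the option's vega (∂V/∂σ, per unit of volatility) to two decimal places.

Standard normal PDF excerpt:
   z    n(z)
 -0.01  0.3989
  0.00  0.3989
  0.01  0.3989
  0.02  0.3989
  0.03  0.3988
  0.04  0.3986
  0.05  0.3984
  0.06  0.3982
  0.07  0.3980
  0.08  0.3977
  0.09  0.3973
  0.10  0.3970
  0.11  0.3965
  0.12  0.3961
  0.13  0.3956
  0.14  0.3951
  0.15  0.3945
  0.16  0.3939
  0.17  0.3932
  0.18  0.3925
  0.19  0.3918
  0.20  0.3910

σ√T = 0.29 × 0.8660 = 0.2511
d₁ = [ln(93/91) + (0.01 − 0.05 + 0.29²/2)·0.75] / 0.2511 = [0.0217 + 0.0015] / 0.2511 = 0.0927 → 0.09
√T = √0.75 = 0.8660
φ(d₁) = φ(0.09) = 0.3973
e^(−qT) = e^(−0.05·0.75) = 0.9632
vega = S·e^(−qT)·φ(d₁)·√T = 93·0.9632·0.3973·0.8660 = 30.8202
(Call and put vega coincide under Black-Scholes.)

30.82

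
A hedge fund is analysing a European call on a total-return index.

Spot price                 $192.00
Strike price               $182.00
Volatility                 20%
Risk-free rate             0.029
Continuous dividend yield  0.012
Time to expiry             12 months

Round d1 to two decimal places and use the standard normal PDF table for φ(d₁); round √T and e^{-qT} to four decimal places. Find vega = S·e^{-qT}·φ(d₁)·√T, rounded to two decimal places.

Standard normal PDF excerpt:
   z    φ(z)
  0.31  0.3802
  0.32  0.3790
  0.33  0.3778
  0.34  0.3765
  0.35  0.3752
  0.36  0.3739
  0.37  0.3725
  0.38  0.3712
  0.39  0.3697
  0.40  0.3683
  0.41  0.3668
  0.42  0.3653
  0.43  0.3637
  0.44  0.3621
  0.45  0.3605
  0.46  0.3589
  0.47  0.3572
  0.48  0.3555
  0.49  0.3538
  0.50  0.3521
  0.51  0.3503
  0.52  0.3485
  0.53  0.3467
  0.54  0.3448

σ√T = 0.2 × 1.0000 = 0.2000
d₁ = [ln(192/182) + (0.029 − 0.012 + 0.2²/2)·1] / 0.2000 = [0.0535 + 0.0370] / 0.2000 = 0.4524 which rounds to 0.45
√T = √1 = 1.0000
φ(d₁) = φ(0.45) = 0.3605
e^(−qT) = e^(−0.012·1) = 0.9881
vega = S·e^(−qT)·φ(d₁)·√T = 192·0.9881·0.3605·1.0000 = 68.3923
(Vega is the same for a European call and put with the same parameters.)

68.39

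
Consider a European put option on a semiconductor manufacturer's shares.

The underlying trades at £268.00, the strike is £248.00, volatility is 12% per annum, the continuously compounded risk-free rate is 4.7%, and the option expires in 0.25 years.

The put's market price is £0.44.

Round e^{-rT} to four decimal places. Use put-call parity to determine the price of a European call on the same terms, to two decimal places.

e^(−rT) = e^(−0.047·0.25) = 0.9883
Put-call parity: C − P = S − K·e^(−rT) = 268 − 248·0.9883 = 268 − 245.0984 = 22.9016
C = P + (C − P) = 0.44 + (22.9016) = 23.3416

£23.34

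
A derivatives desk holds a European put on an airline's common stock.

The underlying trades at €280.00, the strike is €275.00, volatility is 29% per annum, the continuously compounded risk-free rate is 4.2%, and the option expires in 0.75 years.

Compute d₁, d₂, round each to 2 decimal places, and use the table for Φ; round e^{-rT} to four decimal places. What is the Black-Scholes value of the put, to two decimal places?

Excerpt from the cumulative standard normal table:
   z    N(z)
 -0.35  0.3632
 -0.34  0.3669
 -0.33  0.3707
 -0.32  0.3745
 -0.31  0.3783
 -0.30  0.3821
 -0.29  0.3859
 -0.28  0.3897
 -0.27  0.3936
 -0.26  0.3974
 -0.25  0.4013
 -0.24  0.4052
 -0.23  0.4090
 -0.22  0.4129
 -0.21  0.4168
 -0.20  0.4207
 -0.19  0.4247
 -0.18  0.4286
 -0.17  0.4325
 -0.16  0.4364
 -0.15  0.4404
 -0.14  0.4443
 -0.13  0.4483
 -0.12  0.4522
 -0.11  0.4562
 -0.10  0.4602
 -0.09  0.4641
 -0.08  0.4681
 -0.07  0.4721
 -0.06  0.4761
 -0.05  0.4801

T = 0.75;  σ√T = 0.2511
d₁ = [ln(280/275) + (0.042 + 0.29²/2)·0.75] / 0.2511 = [0.0180 + 0.0630] / 0.2511 = 0.3227 ≈ 0.32
d₂ = d₁ − σ√T = 0.3227 − 0.2511 = 0.0716 ≈ 0.07
e^(−rT) = e^(−0.042·0.75) = 0.9690
N(−d₂) = N(-0.07) = 0.4721;  N(−d₁) = N(-0.32) = 0.3745
P = 275·0.9690·0.4721 − 280·0.3745 = 125.8028 − 104.8600 = 20.9428

€20.94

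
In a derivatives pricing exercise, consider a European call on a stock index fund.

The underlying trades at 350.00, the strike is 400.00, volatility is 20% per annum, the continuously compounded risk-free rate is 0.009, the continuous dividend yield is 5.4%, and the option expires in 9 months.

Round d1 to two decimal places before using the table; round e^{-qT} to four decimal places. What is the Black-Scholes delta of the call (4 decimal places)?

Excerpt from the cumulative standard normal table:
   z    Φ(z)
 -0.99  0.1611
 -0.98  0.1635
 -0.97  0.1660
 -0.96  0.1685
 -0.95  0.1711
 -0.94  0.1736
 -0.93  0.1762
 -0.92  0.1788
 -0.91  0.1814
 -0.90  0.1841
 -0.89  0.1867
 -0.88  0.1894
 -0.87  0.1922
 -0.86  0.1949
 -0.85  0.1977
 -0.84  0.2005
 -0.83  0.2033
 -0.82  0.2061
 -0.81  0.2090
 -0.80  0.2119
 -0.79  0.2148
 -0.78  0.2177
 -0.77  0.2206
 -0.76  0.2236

0.1819

σ√T = 0.2 × 0.8660 = 0.1732
d₁ = [ln(350/400) + (0.009 − 0.054 + 0.2²/2)·0.75] / 0.1732 = [-0.1335 − 0.0187] / 0.1732 = -0.8792 ⇒ -0.88
N(d₁) = N(-0.88) = 0.1894
Δ_call = e^(−qT)·N(d₁) = 0.9603·0.1894 = 0.1819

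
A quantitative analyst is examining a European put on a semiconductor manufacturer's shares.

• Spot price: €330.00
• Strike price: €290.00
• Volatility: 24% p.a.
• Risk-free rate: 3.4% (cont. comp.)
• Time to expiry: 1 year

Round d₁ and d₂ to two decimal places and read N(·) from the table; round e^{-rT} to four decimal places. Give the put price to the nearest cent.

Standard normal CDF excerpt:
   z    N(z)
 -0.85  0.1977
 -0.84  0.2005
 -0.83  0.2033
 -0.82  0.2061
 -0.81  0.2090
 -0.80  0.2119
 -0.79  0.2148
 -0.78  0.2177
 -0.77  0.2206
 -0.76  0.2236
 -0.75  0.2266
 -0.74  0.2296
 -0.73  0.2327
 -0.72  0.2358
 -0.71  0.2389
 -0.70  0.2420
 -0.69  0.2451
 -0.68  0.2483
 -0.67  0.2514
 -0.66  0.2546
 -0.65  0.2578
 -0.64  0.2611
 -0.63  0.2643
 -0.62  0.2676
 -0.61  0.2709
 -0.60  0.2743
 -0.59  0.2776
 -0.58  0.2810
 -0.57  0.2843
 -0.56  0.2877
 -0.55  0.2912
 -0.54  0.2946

T = 1;  σ√T = 0.2400
d₁ = [ln(330/290) + (0.034 + 0.24²/2)·1] / 0.2400 = [0.1292 + 0.0628] / 0.2400 = 0.8000 which rounds to 0.80
d₂ = d₁ − σ√T = 0.8000 − 0.2400 = 0.5600 which rounds to 0.56
e^(−rT) = e^(−0.034·1) = 0.9666
P = 290·0.9666·N(-0.56) − 330·N(-0.80) = 290·0.9666·0.2877 − 330·0.2119 = 80.6463 − 69.9270 = 10.7193

€10.72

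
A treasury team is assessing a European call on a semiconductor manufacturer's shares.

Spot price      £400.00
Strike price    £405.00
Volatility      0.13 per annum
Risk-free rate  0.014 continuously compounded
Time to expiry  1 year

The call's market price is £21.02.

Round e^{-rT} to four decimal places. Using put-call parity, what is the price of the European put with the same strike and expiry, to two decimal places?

£20.39

exp(−rT) = exp(−0.014·1) = 0.9861
Put-call parity: C − P = S − K·e^(−rT) = 400 − 405·0.9861 = 400 − 399.3705 = 0.6295
P = C − (C − P) = 21.02 − (0.6295) = 20.3905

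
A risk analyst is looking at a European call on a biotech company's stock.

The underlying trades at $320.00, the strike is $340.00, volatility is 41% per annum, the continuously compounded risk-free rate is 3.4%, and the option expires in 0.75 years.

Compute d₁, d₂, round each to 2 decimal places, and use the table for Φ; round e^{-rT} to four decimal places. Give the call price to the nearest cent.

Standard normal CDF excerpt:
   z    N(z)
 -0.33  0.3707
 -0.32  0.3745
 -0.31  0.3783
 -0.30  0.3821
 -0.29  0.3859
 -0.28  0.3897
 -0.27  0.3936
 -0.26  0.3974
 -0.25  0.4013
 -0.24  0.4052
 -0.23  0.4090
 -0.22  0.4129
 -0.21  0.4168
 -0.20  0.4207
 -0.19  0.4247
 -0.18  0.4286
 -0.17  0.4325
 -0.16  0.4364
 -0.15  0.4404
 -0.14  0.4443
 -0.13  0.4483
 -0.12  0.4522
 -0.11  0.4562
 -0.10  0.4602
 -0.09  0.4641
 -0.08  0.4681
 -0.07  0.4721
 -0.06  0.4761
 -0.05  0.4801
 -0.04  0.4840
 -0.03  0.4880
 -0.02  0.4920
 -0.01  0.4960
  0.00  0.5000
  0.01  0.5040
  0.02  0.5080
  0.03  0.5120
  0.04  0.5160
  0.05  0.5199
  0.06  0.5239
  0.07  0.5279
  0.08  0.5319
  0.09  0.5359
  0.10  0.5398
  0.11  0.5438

σ√T = 0.41·√0.75 = 0.3551
ln(S/K) + (r + σ²/2)T = ln(320/340) + (0.034 + 0.41²/2)·0.75 = -0.0606 + 0.0885 = 0.0279
d₁ = 0.0279 / 0.3551 = 0.0786 which rounds to 0.08
d₂ = d₁ − σ√T = 0.0786 − 0.3551 = -0.2765 which rounds to -0.28
exp(−rT) = exp(−0.034·0.75) = 0.9748
N(d₁) = N(0.08) = 0.5319;  N(d₂) = N(-0.28) = 0.3897
C = 320·0.5319 − 340·0.9748·0.3897 = 170.2080 − 129.1591 = 41.0489

$41.05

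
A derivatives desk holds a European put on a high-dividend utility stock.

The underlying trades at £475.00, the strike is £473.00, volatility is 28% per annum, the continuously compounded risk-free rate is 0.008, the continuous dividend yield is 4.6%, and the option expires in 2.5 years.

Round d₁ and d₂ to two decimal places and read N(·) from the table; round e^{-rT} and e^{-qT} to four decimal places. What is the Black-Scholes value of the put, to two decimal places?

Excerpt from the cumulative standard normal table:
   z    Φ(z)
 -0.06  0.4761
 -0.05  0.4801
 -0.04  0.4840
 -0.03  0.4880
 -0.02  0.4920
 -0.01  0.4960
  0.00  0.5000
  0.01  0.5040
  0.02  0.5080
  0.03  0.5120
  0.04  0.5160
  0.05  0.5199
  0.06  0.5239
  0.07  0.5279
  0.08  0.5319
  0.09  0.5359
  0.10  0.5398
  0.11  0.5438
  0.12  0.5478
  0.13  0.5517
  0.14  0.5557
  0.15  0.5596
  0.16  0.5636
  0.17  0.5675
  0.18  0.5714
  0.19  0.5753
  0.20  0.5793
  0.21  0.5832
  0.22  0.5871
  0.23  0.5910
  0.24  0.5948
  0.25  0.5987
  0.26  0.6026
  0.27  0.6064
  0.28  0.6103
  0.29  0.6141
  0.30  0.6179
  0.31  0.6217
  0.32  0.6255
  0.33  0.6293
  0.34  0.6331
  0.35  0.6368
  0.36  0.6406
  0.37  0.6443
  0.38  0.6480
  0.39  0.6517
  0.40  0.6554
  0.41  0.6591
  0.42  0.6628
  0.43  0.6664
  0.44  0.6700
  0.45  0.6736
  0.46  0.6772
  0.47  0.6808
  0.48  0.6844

£100.65

σ√T = 0.28·√2.5 = 0.4427
d₁ = [ln(475/473) + (0.008 − 0.046 + ½·0.28²)·2.5] / (σ√T) = (0.0042 + 0.0030) / 0.4427 = 0.0163 which rounds to 0.02
d₂ = 0.0163 − 0.4427 = -0.4264 which rounds to -0.43
e^(−qT) = e^(−0.046·2.5) = 0.8914;  e^(−rT) = e^(−0.008·2.5) = 0.9802
N(−d₂) = N(0.43) = 0.6664;  N(−d₁) = N(-0.02) = 0.4920
P = 473·0.9802·0.6664 − 475·0.8914·0.4920 = 308.9661 − 208.3202 = 100.6459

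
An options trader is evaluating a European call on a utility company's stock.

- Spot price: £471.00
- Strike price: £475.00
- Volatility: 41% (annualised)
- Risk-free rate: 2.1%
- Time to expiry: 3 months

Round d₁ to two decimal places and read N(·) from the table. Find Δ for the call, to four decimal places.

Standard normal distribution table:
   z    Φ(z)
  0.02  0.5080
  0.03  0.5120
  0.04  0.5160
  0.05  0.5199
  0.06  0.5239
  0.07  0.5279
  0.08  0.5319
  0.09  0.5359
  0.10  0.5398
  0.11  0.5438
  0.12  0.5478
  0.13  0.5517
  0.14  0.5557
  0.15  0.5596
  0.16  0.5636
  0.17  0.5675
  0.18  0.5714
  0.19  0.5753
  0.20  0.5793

0.5359

T = 0.25;  σ√T = 0.2050
d₁ = [ln(471/475) + (0.021 + 0.41²/2)·0.25] / 0.2050 = [-0.0085 + 0.0263] / 0.2050 = 0.0869 which rounds to 0.09
N(d₁) = N(0.09) = 0.5359
Δ_call = N(d₁) = 0.5359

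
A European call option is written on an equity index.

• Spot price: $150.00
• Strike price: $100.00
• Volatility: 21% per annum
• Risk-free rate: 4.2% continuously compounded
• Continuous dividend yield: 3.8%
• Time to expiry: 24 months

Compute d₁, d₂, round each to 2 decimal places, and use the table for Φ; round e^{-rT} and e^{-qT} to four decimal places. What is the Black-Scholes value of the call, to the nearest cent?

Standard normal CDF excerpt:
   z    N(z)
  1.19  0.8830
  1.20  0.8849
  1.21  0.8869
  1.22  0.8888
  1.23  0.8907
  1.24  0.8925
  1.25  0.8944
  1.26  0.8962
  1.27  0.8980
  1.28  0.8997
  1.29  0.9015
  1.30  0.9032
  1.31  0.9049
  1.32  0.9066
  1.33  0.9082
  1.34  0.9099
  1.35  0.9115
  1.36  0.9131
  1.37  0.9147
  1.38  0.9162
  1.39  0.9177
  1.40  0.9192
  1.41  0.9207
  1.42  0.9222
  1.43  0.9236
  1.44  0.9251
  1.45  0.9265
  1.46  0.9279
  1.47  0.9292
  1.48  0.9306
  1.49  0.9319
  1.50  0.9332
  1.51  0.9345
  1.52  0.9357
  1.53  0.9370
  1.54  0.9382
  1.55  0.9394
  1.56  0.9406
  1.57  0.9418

σ√T = 0.21·√2 = 0.2970
d₁ = [ln(150/100) + (0.042 − 0.038 + 0.21²/2)·2] / 0.2970 = [0.4055 + 0.0521] / 0.2970 = 1.5407 → 1.54
d₂ = d₁ − σ√T = 1.5407 − 0.2970 = 1.2437 → 1.24
e^(−qT) = e^(−0.038·2) = 0.9268;  e^(−rT) = e^(−0.042·2) = 0.9194
C = 150·0.9268·N(1.54) − 100·0.9194·N(1.24) = 150·0.9268·0.9382 − 100·0.9194·0.8925 = 130.4286 − 82.0564 = 48.3721

$48.37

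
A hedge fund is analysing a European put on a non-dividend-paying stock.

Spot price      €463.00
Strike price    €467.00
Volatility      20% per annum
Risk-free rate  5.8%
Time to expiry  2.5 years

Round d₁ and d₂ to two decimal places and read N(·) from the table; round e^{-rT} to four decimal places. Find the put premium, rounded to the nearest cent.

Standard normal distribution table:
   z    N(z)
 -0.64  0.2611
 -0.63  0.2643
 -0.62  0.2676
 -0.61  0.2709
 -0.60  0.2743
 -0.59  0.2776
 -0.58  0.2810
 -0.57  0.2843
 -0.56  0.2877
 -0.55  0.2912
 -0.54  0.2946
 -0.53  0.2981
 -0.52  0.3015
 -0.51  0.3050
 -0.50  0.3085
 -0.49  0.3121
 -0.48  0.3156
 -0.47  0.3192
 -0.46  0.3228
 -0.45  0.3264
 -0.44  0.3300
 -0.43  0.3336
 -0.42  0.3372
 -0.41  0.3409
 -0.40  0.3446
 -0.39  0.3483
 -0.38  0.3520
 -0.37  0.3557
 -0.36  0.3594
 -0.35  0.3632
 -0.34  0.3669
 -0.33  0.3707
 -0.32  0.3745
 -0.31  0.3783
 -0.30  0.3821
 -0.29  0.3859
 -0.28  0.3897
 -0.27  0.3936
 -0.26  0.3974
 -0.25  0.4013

€30.47

T = 2.5;  σ√T = 0.3162
d₁ = [ln(463/467) + (0.058 + 0.2²/2)·2.5] / 0.3162 = [-0.0086 + 0.1950] / 0.3162 = 0.5894 → 0.59
d₂ = d₁ − σ√T = 0.5894 − 0.3162 = 0.2732 → 0.27
exp(−rT) = exp(−0.058·2.5) = 0.8650
N(−d₂) = N(-0.27) = 0.3936;  N(−d₁) = N(-0.59) = 0.2776
P = 467·0.8650·0.3936 − 463·0.2776 = 158.9967 − 128.5288 = 30.4679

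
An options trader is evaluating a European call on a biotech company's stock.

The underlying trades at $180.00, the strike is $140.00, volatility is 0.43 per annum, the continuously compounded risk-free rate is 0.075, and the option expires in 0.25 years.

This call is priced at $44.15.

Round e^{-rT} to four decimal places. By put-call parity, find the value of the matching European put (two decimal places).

e^(−rT) = e^(−0.075·0.25) = 0.9814
Put-call parity: C − P = S − K·e^(−rT) = 180 − 140·0.9814 = 180 − 137.3960 = 42.6040
P = C − (C − P) = 44.15 − (42.6040) = 1.5460

$1.55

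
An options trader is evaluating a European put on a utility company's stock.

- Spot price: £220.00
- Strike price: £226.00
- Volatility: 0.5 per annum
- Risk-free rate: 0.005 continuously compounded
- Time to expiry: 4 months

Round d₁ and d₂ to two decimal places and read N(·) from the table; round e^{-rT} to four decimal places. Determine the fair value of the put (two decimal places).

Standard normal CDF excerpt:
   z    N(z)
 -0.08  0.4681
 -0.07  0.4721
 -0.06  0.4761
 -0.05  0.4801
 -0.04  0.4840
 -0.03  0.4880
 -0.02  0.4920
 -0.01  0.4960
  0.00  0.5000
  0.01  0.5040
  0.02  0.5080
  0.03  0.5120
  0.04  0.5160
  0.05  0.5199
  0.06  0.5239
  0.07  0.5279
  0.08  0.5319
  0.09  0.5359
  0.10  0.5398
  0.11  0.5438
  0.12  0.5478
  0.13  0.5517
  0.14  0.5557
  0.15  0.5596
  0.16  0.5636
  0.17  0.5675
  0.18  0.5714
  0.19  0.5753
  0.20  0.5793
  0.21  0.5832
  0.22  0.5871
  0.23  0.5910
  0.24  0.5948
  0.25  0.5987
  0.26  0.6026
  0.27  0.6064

σ√T = 0.5 × 0.5774 = 0.2887
d₁ = [ln(220/226) + (0.005 + ½·0.5²)·0.3333] / (σ√T) = (-0.0269 + 0.0433) / 0.2887 = 0.0569 ≈ 0.06
d₂ = 0.0569 − 0.2887 = -0.2318 ≈ -0.23
e^(−rT) = e^(−0.005·0.3333) = 0.9983
N(−d₂) = N(0.23) = 0.5910;  N(−d₁) = N(-0.06) = 0.4761
P = 226·0.9983·0.5910 − 220·0.4761 = 133.3389 − 104.7420 = 28.5969

£28.60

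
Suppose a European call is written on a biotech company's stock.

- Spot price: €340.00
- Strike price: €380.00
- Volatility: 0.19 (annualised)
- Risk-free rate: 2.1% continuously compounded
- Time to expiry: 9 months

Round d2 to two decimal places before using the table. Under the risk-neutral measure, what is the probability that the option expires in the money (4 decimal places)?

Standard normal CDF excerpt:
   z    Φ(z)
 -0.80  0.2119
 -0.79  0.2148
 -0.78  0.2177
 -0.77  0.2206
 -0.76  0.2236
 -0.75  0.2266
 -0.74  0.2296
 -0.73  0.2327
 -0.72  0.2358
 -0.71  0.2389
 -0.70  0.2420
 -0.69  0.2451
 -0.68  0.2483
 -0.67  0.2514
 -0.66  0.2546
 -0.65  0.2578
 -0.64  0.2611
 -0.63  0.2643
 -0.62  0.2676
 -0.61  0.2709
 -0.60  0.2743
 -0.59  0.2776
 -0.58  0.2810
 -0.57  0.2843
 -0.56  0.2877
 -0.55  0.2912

σ√T = 0.19·√0.75 = 0.1645
ln(S/K) + (r + σ²/2)T = ln(340/380) + (0.021 + 0.19²/2)·0.75 = -0.1112 + 0.0293 = -0.0819
d₁ = -0.0819 / 0.1645 = -0.4980 ≈ -0.50
d₂ = d₁ − σ√T = -0.4980 − 0.1645 = -0.6625 ≈ -0.66
Risk-neutral Pr[S_T > K] = N(d₂) = N(-0.66) = 0.2546

0.2546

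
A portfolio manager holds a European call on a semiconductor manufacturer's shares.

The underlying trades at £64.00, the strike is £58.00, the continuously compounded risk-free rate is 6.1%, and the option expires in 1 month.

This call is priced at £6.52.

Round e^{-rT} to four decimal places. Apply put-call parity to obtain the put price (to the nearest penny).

£0.22

exp(−rT) = exp(−0.061·0.08333) = 0.9949
Put-call parity: C − P = S − K·e^(−rT) = 64 − 58·0.9949 = 64 − 57.7042 = 6.2958
P = C − (C − P) = 6.52 − (6.2958) = 0.2242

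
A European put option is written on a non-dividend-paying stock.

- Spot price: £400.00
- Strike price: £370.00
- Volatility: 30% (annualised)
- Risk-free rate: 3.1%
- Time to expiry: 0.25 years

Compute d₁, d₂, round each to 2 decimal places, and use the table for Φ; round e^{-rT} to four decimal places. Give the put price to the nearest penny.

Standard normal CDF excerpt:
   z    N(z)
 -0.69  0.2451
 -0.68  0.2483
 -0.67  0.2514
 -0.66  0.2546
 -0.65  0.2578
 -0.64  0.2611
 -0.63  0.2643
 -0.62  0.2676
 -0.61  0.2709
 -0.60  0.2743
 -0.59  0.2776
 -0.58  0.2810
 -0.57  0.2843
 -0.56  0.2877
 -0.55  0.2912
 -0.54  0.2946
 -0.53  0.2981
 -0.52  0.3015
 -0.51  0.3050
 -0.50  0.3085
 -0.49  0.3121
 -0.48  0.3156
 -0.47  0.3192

σ√T = 0.3 × 0.5000 = 0.1500
d₁ = [ln(400/370) + (0.031 + ½·0.3²)·0.25] / (σ√T) = (0.0780 + 0.0190) / 0.1500 = 0.6464 ⇒ 0.65
d₂ = 0.6464 − 0.1500 = 0.4964 ⇒ 0.50
exp(−rT) = exp(−0.031·0.25) = 0.9923
N(−d₂) = N(-0.50) = 0.3085;  N(−d₁) = N(-0.65) = 0.2578
P = 370·0.9923·0.3085 − 400·0.2578 = 113.2661 − 103.1200 = 10.1461

£10.15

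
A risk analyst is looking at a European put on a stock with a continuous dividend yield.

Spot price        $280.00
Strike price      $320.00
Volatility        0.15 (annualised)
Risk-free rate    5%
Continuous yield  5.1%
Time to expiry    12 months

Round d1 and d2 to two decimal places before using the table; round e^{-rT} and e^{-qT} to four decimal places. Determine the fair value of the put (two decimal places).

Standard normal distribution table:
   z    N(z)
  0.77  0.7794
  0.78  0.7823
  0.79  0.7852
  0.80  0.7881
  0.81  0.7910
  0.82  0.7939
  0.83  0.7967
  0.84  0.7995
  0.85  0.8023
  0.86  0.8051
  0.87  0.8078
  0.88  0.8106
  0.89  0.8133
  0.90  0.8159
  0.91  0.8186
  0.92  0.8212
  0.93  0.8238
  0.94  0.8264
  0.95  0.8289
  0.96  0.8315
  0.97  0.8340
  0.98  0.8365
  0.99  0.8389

$42.61

T = 1;  σ√T = 0.1500
ln(S/K) + (r − q + σ²/2)T = ln(280/320) + (0.05 − 0.051 + 0.15²/2)·1 = -0.1335 + 0.0103 = -0.1233
d₁ = -0.1233 / 0.1500 = -0.8219 ≈ -0.82
d₂ = d₁ − σ√T = -0.8219 − 0.1500 = -0.9719 ≈ -0.97
exp(−qT) = exp(−0.051·1) = 0.9503;  exp(−rT) = exp(−0.05·1) = 0.9512
P = 320·0.9512·N(0.97) − 280·0.9503·N(0.82) = 320·0.9512·0.8340 − 280·0.9503·0.7939 = 253.8563 − 211.2441 = 42.6122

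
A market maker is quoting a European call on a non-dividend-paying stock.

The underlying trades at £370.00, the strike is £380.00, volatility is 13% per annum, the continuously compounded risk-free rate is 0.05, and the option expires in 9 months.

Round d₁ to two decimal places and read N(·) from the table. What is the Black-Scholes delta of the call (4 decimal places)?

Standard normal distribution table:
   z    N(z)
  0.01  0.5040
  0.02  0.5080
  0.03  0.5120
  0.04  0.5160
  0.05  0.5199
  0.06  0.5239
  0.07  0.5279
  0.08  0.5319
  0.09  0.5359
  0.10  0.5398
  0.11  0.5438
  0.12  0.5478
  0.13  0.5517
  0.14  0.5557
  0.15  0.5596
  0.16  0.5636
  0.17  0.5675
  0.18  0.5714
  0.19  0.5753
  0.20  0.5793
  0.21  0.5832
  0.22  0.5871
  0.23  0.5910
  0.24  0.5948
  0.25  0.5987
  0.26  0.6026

0.5596

σ√T = 0.13·√0.75 = 0.1126
d₁ = [ln(370/380) + (0.05 + 0.13²/2)·0.75] / 0.1126 = [-0.0267 + 0.0438] / 0.1126 = 0.1525 → 0.15
N(d₁) = N(0.15) = 0.5596
Δ_call = N(d₁) = 0.5596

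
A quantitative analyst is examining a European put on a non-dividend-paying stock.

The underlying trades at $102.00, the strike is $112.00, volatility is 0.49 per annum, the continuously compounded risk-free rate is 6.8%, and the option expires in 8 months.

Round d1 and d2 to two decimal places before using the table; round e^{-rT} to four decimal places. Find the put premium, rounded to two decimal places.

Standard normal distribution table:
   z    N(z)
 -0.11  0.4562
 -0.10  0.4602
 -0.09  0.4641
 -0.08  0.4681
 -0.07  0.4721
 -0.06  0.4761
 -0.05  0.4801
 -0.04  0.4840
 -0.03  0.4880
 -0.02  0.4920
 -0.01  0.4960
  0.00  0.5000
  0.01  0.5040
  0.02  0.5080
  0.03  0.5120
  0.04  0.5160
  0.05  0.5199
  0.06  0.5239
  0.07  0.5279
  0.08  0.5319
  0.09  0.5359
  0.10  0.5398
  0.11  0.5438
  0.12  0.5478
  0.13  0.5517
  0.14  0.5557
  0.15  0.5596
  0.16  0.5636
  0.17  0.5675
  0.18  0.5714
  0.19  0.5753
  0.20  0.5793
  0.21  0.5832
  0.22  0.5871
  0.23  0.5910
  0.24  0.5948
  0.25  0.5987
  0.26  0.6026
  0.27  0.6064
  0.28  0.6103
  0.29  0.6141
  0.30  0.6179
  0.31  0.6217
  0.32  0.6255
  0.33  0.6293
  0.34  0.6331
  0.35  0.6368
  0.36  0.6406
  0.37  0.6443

$19.21

σ√T = 0.49 × 0.8165 = 0.4001
d₁ = [ln(102/112) + (0.068 + ½·0.49²)·0.6667] / (σ√T) = (-0.0935 + 0.1254) / 0.4001 = 0.0796 which rounds to 0.08
d₂ = 0.0796 − 0.4001 = -0.3205 which rounds to -0.32
e^(−rT) = e^(−0.068·0.6667) = 0.9557
N(−d₂) = N(0.32) = 0.6255;  N(−d₁) = N(-0.08) = 0.4681
P = 112·0.9557·0.6255 − 102·0.4681 = 66.9525 − 47.7462 = 19.2063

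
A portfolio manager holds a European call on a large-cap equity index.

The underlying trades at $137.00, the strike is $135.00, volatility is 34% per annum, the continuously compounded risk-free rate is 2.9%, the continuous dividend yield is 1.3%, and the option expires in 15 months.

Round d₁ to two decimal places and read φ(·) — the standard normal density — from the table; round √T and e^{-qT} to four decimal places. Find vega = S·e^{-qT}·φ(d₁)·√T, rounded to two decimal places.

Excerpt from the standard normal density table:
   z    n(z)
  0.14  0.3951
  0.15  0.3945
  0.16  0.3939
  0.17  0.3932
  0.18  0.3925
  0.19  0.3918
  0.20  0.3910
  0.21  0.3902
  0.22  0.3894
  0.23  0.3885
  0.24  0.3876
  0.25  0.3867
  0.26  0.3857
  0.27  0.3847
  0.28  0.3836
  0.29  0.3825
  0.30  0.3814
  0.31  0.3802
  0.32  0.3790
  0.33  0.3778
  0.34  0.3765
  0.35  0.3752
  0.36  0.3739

57.81

T = 1.25;  σ√T = 0.3801
ln(S/K) + (r − q + σ²/2)T = ln(137/135) + (0.029 − 0.013 + 0.34²/2)·1.25 = 0.0147 + 0.0922 = 0.1070
d₁ = 0.1070 / 0.3801 = 0.2814 ≈ 0.28
√T = √1.25 = 1.1180
φ(d₁) = φ(0.28) = 0.3836
exp(−qT) = exp(−0.013·1.25) = 0.9839
vega = S·exp(−qT)·φ(d₁)·√T = 137·0.9839·0.3836·1.1180 = 57.8085
(Vega is the same for a European call and put with the same parameters.)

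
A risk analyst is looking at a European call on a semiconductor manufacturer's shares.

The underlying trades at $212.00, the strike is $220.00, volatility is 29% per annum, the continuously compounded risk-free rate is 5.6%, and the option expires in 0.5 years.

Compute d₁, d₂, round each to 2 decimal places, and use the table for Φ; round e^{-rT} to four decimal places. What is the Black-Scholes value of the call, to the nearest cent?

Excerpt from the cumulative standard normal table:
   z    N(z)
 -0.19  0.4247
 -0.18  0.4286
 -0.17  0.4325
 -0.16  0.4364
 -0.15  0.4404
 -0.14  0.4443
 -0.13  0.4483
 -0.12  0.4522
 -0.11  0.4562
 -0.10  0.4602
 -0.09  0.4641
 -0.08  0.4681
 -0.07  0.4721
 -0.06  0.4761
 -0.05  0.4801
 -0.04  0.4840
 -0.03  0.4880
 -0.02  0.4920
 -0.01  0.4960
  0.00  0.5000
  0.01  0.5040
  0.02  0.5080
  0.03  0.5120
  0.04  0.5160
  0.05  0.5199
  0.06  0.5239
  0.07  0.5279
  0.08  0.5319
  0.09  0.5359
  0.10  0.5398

$16.85

T = 0.5;  σ√T = 0.2051
d₁ = [ln(212/220) + (0.056 + 0.29²/2)·0.5] / 0.2051 = [-0.0370 + 0.0490] / 0.2051 = 0.0584 → 0.06
d₂ = d₁ − σ√T = 0.0584 − 0.2051 = -0.1466 → -0.15
exp(−rT) = exp(−0.056·0.5) = 0.9724
N(d₁) = N(0.06) = 0.5239;  N(d₂) = N(-0.15) = 0.4404
C = 212·0.5239 − 220·0.9724·0.4404 = 111.0668 − 94.2139 = 16.8529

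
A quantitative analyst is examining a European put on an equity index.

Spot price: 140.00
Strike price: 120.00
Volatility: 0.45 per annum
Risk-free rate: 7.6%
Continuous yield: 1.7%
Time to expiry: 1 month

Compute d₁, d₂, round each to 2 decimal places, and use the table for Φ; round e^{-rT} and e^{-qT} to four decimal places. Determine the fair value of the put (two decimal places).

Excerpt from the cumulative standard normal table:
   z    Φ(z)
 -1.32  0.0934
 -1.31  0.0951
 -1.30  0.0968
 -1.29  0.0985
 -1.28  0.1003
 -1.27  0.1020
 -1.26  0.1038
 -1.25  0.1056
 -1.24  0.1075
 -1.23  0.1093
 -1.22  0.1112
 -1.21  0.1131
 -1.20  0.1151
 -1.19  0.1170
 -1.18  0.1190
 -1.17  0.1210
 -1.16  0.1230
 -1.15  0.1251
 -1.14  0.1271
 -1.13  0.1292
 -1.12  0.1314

σ√T = 0.45·√0.08333 = 0.1299
d₁ = [ln(140/120) + (0.076 − 0.017 + ½·0.45²)·0.08333] / (σ√T) = (0.1542 + 0.0134) / 0.1299 = 1.2895 ⇒ 1.29
d₂ = 1.2895 − 0.1299 = 1.1595 ⇒ 1.16
exp(−qT) = exp(−0.017·0.08333) = 0.9986;  exp(−rT) = exp(−0.076·0.08333) = 0.9937
N(−d₂) = N(-1.16) = 0.1230;  N(−d₁) = N(-1.29) = 0.0985
P = 120·0.9937·0.1230 − 140·0.9986·0.0985 = 14.6670 − 13.7707 = 0.8963

0.90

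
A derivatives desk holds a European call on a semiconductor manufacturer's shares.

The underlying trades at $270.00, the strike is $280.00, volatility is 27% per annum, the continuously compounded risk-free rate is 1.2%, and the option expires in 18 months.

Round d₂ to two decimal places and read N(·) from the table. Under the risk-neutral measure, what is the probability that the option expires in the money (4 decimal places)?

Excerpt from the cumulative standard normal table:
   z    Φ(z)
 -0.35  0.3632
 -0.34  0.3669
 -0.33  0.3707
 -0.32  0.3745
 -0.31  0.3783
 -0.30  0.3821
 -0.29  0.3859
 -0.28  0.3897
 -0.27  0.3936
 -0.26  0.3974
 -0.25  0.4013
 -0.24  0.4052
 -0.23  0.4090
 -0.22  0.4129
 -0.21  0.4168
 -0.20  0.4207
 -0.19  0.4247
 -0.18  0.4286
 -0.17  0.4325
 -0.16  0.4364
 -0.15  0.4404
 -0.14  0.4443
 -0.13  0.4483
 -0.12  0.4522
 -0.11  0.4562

T = 1.5;  σ√T = 0.3307
d₁ = [ln(270/280) + (0.012 + ½·0.27²)·1.5] / (σ√T) = (-0.0364 + 0.0727) / 0.3307 = 0.1098 ≈ 0.11
d₂ = 0.1098 − 0.3307 = -0.2209 ≈ -0.22
Pr(exercise) under Q = N(d₂) = 0.4129

0.4129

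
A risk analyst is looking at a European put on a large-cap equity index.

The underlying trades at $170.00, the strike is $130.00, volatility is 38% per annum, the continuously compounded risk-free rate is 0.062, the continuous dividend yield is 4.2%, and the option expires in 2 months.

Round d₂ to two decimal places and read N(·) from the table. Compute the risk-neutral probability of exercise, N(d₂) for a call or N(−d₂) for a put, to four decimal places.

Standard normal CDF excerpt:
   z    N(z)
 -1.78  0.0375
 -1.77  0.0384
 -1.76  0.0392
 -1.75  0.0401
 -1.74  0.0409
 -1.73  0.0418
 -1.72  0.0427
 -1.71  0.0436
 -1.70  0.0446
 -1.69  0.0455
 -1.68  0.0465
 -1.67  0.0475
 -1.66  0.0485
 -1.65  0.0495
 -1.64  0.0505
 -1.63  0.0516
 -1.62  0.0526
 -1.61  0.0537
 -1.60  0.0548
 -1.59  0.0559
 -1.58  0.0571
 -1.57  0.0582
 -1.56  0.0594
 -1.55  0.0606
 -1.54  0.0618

T = 0.1667;  σ√T = 0.1551
d₁ = [ln(170/130) + (0.062 − 0.042 + 0.38²/2)·0.1667] / 0.1551 = [0.2683 + 0.0154] / 0.1551 = 1.8283 ≈ 1.83
d₂ = d₁ − σ√T = 1.8283 − 0.1551 = 1.6732 ≈ 1.67
Pr(exercise) under Q = N(−d₂) = N(-1.67) = 0.0475

0.0475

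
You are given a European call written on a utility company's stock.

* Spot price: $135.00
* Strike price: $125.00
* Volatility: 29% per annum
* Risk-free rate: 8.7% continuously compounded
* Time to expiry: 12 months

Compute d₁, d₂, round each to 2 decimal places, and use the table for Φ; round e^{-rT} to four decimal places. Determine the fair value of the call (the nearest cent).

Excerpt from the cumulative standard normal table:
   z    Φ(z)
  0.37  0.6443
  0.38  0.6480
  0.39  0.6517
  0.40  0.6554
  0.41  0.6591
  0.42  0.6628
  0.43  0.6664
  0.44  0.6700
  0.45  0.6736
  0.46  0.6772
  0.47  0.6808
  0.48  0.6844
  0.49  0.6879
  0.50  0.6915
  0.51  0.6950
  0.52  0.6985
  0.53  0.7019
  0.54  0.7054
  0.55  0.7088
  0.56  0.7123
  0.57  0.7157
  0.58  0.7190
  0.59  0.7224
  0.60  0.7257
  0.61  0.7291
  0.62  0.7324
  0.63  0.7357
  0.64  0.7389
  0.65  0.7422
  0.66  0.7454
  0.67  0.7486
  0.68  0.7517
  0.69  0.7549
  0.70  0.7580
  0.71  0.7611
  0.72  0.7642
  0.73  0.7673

$26.80

σ√T = 0.29 × 1.0000 = 0.2900
d₁ = [ln(135/125) + (0.087 + 0.29²/2)·1] / 0.2900 = [0.0770 + 0.1290] / 0.2900 = 0.7104 → 0.71
d₂ = d₁ − σ√T = 0.7104 − 0.2900 = 0.4204 → 0.42
e^(−rT) = e^(−0.087·1) = 0.9167
N(d₁) = N(0.71) = 0.7611;  N(d₂) = N(0.42) = 0.6628
C = 135·0.7611 − 125·0.9167·0.6628 = 102.7485 − 75.9486 = 26.7999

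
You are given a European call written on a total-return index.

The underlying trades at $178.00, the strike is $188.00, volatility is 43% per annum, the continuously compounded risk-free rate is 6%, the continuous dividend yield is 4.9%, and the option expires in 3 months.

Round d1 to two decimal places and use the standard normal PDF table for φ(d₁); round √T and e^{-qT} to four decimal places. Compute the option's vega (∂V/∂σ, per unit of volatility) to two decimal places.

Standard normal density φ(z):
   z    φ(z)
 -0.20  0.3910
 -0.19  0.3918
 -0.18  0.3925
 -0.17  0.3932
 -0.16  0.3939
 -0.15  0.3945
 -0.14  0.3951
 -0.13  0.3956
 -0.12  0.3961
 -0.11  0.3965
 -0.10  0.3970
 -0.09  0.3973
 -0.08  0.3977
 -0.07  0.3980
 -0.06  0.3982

T = 0.25;  σ√T = 0.2150
ln(S/K) + (r − q + σ²/2)T = ln(178/188) + (0.06 − 0.049 + 0.43²/2)·0.25 = -0.0547 + 0.0259 = -0.0288
d₁ = -0.0288 / 0.2150 = -0.1339 ⇒ -0.13
√T = √0.25 = 0.5000
φ(d₁) = φ(-0.13) = 0.3956
exp(−qT) = exp(−0.049·0.25) = 0.9878
vega = S·exp(−qT)·φ(d₁)·√T = 178·0.9878·0.3956·0.5000 = 34.7789

34.78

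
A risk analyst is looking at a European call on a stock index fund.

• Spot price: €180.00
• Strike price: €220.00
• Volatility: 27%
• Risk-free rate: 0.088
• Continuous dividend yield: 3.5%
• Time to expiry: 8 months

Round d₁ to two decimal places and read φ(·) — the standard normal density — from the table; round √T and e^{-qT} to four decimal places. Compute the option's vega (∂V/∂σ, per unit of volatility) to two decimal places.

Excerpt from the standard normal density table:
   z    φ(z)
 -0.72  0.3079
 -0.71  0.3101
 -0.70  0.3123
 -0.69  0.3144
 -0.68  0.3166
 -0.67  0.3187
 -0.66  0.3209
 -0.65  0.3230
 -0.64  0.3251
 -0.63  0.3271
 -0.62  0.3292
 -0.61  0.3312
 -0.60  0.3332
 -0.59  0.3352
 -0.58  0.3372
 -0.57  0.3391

46.68

σ√T = 0.27·√0.6667 = 0.2205
ln(S/K) + (r − q + σ²/2)T = ln(180/220) + (0.088 − 0.035 + 0.27²/2)·0.6667 = -0.2007 + 0.0596 = -0.1410
d₁ = -0.1410 / 0.2205 = -0.6398 ≈ -0.64
√T = √0.6667 = 0.8165
φ(d₁) = φ(-0.64) = 0.3251
exp(−qT) = exp(−0.035·0.6667) = 0.9769
vega = S·exp(−qT)·φ(d₁)·√T = 180·0.9769·0.3251·0.8165 = 46.6762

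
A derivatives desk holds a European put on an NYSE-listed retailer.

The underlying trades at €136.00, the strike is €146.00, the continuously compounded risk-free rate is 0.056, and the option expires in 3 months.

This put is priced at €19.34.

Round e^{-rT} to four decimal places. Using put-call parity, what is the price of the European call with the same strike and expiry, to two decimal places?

€11.37

e^(−rT) = e^(−0.056·0.25) = 0.9861
Put-call parity: C − P = S − K·e^(−rT) = 136 − 146·0.9861 = 136 − 143.9706 = -7.9706
C = P + (C − P) = 19.34 + (-7.9706) = 11.3694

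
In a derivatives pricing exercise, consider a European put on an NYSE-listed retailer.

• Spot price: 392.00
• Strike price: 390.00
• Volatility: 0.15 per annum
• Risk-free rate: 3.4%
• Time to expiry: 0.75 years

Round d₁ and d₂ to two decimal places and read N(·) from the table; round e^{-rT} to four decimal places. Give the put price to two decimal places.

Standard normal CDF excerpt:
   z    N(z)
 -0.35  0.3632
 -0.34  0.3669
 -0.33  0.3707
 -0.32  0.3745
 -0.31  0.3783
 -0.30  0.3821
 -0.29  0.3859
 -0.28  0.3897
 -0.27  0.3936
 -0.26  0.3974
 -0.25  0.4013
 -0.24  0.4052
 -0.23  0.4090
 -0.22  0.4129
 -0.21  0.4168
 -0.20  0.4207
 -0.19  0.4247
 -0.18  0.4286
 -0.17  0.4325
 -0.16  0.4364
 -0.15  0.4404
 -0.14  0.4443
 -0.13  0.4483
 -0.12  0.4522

σ√T = 0.15·√0.75 = 0.1299
ln(S/K) + (r + σ²/2)T = ln(392/390) + (0.034 + 0.15²/2)·0.75 = 0.0051 + 0.0339 = 0.0391
d₁ = 0.0391 / 0.1299 = 0.3006 which rounds to 0.30
d₂ = d₁ − σ√T = 0.3006 − 0.1299 = 0.1707 which rounds to 0.17
exp(−rT) = exp(−0.034·0.75) = 0.9748
N(−d₂) = N(-0.17) = 0.4325;  N(−d₁) = N(-0.30) = 0.3821
P = 390·0.9748·0.4325 − 392·0.3821 = 164.4244 − 149.7832 = 14.6412

14.64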